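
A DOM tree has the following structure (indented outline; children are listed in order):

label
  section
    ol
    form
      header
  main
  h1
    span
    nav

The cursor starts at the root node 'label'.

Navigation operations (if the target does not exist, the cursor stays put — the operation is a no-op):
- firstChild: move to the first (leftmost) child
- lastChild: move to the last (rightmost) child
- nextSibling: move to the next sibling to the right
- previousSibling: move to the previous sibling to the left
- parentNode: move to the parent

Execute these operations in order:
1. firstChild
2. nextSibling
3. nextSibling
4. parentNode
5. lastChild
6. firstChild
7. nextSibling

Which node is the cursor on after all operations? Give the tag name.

After 1 (firstChild): section
After 2 (nextSibling): main
After 3 (nextSibling): h1
After 4 (parentNode): label
After 5 (lastChild): h1
After 6 (firstChild): span
After 7 (nextSibling): nav

Answer: nav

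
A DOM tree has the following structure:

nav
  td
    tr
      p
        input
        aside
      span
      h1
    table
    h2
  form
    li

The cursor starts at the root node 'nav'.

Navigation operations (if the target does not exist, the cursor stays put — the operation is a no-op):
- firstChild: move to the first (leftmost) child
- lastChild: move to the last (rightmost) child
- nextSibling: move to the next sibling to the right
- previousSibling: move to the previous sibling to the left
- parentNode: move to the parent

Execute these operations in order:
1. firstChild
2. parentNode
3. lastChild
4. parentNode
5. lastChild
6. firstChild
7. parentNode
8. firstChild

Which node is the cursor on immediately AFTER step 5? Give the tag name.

Answer: form

Derivation:
After 1 (firstChild): td
After 2 (parentNode): nav
After 3 (lastChild): form
After 4 (parentNode): nav
After 5 (lastChild): form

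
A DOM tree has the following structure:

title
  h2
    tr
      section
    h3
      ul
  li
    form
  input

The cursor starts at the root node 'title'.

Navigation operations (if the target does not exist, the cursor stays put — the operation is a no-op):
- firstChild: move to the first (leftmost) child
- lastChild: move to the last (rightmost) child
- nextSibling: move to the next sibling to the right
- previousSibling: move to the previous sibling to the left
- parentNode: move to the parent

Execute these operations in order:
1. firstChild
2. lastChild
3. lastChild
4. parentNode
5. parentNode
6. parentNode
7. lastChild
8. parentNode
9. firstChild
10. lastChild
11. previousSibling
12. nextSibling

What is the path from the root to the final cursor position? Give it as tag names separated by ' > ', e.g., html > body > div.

After 1 (firstChild): h2
After 2 (lastChild): h3
After 3 (lastChild): ul
After 4 (parentNode): h3
After 5 (parentNode): h2
After 6 (parentNode): title
After 7 (lastChild): input
After 8 (parentNode): title
After 9 (firstChild): h2
After 10 (lastChild): h3
After 11 (previousSibling): tr
After 12 (nextSibling): h3

Answer: title > h2 > h3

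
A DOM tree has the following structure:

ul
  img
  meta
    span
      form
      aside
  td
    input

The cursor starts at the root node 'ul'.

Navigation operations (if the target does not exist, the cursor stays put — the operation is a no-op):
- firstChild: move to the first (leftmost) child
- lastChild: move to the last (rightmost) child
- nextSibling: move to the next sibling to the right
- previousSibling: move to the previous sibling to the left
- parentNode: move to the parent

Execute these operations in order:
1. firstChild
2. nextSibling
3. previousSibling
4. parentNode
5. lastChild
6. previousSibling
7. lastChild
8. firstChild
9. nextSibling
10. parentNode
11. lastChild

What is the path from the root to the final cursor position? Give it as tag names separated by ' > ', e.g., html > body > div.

Answer: ul > meta > span > aside

Derivation:
After 1 (firstChild): img
After 2 (nextSibling): meta
After 3 (previousSibling): img
After 4 (parentNode): ul
After 5 (lastChild): td
After 6 (previousSibling): meta
After 7 (lastChild): span
After 8 (firstChild): form
After 9 (nextSibling): aside
After 10 (parentNode): span
After 11 (lastChild): aside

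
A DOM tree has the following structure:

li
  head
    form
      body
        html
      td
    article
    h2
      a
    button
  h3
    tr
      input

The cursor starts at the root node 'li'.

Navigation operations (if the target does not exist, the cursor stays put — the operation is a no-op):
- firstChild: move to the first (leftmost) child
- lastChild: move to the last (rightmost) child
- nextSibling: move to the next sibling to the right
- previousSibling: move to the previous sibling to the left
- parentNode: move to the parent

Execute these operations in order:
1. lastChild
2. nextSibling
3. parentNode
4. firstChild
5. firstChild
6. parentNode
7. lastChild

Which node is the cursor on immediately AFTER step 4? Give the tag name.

After 1 (lastChild): h3
After 2 (nextSibling): h3 (no-op, stayed)
After 3 (parentNode): li
After 4 (firstChild): head

Answer: head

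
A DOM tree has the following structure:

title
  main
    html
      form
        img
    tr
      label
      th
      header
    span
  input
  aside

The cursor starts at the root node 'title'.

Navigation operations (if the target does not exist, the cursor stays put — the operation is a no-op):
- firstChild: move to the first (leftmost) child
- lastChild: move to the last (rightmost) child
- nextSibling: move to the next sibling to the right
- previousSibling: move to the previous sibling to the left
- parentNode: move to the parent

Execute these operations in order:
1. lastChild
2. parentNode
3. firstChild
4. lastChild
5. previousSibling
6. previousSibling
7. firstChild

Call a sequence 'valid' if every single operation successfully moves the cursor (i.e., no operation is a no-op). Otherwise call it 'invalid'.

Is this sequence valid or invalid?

After 1 (lastChild): aside
After 2 (parentNode): title
After 3 (firstChild): main
After 4 (lastChild): span
After 5 (previousSibling): tr
After 6 (previousSibling): html
After 7 (firstChild): form

Answer: valid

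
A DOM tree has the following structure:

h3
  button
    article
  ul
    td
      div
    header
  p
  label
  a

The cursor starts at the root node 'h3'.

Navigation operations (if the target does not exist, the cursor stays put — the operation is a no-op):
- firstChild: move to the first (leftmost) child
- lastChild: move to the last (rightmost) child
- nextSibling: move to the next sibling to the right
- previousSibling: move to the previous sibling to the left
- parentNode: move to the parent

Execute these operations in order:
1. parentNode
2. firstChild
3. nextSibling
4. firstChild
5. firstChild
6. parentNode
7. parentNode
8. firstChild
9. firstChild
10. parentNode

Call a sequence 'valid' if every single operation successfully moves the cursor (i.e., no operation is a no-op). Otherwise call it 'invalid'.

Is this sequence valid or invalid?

Answer: invalid

Derivation:
After 1 (parentNode): h3 (no-op, stayed)
After 2 (firstChild): button
After 3 (nextSibling): ul
After 4 (firstChild): td
After 5 (firstChild): div
After 6 (parentNode): td
After 7 (parentNode): ul
After 8 (firstChild): td
After 9 (firstChild): div
After 10 (parentNode): td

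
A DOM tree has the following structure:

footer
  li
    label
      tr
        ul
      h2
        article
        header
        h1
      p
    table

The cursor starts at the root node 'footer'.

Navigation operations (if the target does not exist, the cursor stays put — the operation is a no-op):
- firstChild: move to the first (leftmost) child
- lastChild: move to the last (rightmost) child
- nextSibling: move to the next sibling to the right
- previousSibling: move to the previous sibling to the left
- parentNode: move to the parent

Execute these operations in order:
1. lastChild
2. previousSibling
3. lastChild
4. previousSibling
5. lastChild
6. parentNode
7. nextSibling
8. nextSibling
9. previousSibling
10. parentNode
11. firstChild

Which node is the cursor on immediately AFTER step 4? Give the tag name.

Answer: label

Derivation:
After 1 (lastChild): li
After 2 (previousSibling): li (no-op, stayed)
After 3 (lastChild): table
After 4 (previousSibling): label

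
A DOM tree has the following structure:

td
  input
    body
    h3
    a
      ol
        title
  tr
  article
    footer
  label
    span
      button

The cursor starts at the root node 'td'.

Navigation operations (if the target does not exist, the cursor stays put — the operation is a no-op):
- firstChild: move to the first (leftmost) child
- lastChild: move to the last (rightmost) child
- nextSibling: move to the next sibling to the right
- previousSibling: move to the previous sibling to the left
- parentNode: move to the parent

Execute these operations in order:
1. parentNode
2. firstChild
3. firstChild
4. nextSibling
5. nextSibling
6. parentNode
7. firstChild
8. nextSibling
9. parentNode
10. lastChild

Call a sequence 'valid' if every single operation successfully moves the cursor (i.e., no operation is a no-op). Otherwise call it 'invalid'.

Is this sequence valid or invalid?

Answer: invalid

Derivation:
After 1 (parentNode): td (no-op, stayed)
After 2 (firstChild): input
After 3 (firstChild): body
After 4 (nextSibling): h3
After 5 (nextSibling): a
After 6 (parentNode): input
After 7 (firstChild): body
After 8 (nextSibling): h3
After 9 (parentNode): input
After 10 (lastChild): a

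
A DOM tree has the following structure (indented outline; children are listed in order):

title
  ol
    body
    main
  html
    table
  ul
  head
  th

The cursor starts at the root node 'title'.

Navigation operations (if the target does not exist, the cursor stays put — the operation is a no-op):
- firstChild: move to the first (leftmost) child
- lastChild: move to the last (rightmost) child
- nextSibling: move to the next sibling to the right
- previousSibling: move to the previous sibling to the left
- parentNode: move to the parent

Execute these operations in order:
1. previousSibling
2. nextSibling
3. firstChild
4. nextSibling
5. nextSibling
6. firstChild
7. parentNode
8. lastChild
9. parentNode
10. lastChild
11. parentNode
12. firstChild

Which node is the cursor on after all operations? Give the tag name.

Answer: ol

Derivation:
After 1 (previousSibling): title (no-op, stayed)
After 2 (nextSibling): title (no-op, stayed)
After 3 (firstChild): ol
After 4 (nextSibling): html
After 5 (nextSibling): ul
After 6 (firstChild): ul (no-op, stayed)
After 7 (parentNode): title
After 8 (lastChild): th
After 9 (parentNode): title
After 10 (lastChild): th
After 11 (parentNode): title
After 12 (firstChild): ol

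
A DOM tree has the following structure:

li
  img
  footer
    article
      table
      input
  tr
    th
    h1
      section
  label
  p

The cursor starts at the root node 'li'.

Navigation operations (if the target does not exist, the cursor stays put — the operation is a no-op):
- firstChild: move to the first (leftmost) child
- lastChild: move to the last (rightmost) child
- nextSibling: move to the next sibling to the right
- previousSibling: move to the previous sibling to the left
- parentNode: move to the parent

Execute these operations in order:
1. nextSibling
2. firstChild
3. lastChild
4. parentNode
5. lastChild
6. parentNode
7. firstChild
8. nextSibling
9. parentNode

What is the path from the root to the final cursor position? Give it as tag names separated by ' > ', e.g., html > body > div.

After 1 (nextSibling): li (no-op, stayed)
After 2 (firstChild): img
After 3 (lastChild): img (no-op, stayed)
After 4 (parentNode): li
After 5 (lastChild): p
After 6 (parentNode): li
After 7 (firstChild): img
After 8 (nextSibling): footer
After 9 (parentNode): li

Answer: li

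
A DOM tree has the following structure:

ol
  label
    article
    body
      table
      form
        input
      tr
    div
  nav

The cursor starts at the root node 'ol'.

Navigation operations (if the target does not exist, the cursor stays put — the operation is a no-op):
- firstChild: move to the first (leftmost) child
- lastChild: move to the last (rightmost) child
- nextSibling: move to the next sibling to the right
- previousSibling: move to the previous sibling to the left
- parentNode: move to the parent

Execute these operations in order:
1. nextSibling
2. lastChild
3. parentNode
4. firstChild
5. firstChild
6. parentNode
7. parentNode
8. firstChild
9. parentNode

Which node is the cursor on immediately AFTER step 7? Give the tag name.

Answer: ol

Derivation:
After 1 (nextSibling): ol (no-op, stayed)
After 2 (lastChild): nav
After 3 (parentNode): ol
After 4 (firstChild): label
After 5 (firstChild): article
After 6 (parentNode): label
After 7 (parentNode): ol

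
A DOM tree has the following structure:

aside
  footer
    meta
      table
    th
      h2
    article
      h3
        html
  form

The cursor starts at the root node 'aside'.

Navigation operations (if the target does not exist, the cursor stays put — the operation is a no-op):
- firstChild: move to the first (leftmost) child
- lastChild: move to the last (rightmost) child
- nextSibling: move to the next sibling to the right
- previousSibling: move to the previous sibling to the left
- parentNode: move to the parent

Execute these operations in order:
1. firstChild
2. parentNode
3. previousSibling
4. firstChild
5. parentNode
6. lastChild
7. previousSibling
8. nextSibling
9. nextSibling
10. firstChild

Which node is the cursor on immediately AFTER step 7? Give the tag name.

After 1 (firstChild): footer
After 2 (parentNode): aside
After 3 (previousSibling): aside (no-op, stayed)
After 4 (firstChild): footer
After 5 (parentNode): aside
After 6 (lastChild): form
After 7 (previousSibling): footer

Answer: footer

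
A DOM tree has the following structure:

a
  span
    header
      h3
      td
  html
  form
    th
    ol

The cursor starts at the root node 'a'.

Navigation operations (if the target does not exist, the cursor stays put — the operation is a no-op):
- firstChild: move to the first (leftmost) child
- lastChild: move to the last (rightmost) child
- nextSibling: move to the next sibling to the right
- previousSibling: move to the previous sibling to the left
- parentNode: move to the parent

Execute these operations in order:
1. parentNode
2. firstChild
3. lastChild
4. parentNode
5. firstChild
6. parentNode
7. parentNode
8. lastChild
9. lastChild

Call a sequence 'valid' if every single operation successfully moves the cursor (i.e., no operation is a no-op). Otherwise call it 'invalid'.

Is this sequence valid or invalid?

After 1 (parentNode): a (no-op, stayed)
After 2 (firstChild): span
After 3 (lastChild): header
After 4 (parentNode): span
After 5 (firstChild): header
After 6 (parentNode): span
After 7 (parentNode): a
After 8 (lastChild): form
After 9 (lastChild): ol

Answer: invalid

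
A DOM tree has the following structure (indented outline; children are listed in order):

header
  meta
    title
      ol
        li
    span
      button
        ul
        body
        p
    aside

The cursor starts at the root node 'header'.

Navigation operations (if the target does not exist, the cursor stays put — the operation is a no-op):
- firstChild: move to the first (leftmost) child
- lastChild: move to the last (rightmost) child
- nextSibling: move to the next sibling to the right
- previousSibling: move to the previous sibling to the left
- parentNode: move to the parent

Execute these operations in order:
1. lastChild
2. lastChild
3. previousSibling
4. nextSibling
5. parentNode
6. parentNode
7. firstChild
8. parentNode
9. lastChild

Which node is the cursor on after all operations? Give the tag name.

After 1 (lastChild): meta
After 2 (lastChild): aside
After 3 (previousSibling): span
After 4 (nextSibling): aside
After 5 (parentNode): meta
After 6 (parentNode): header
After 7 (firstChild): meta
After 8 (parentNode): header
After 9 (lastChild): meta

Answer: meta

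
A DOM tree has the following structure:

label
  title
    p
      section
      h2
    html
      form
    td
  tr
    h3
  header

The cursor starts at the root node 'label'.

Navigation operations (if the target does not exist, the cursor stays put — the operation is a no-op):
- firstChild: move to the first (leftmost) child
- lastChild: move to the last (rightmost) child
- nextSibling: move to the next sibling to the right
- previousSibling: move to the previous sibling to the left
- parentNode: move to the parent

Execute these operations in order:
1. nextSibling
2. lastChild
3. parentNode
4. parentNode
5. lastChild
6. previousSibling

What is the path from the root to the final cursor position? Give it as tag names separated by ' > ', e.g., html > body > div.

Answer: label > tr

Derivation:
After 1 (nextSibling): label (no-op, stayed)
After 2 (lastChild): header
After 3 (parentNode): label
After 4 (parentNode): label (no-op, stayed)
After 5 (lastChild): header
After 6 (previousSibling): tr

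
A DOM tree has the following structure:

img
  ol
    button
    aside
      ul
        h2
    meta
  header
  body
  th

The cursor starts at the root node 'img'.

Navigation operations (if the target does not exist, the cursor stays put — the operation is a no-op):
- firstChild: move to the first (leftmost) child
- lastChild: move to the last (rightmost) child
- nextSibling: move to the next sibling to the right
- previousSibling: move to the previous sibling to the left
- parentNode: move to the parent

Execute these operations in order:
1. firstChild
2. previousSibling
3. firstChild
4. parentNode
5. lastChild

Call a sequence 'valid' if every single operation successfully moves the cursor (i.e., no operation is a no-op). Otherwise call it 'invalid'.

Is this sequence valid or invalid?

Answer: invalid

Derivation:
After 1 (firstChild): ol
After 2 (previousSibling): ol (no-op, stayed)
After 3 (firstChild): button
After 4 (parentNode): ol
After 5 (lastChild): meta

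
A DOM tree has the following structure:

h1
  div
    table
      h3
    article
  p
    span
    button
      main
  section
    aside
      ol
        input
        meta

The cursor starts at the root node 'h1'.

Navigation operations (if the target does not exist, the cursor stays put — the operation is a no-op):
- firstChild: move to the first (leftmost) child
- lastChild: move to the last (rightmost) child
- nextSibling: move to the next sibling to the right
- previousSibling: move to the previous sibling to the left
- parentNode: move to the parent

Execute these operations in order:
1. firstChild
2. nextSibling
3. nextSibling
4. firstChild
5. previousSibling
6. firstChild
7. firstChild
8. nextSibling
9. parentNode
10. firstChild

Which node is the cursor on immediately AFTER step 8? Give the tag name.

After 1 (firstChild): div
After 2 (nextSibling): p
After 3 (nextSibling): section
After 4 (firstChild): aside
After 5 (previousSibling): aside (no-op, stayed)
After 6 (firstChild): ol
After 7 (firstChild): input
After 8 (nextSibling): meta

Answer: meta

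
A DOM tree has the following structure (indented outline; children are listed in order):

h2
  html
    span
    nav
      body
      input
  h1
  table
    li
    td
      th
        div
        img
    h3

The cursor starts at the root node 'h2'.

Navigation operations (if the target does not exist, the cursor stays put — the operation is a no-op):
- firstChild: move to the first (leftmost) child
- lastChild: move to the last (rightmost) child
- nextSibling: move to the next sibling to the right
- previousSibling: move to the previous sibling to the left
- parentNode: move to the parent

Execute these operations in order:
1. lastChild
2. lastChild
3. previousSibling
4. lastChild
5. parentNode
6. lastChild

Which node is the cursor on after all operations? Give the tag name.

Answer: th

Derivation:
After 1 (lastChild): table
After 2 (lastChild): h3
After 3 (previousSibling): td
After 4 (lastChild): th
After 5 (parentNode): td
After 6 (lastChild): th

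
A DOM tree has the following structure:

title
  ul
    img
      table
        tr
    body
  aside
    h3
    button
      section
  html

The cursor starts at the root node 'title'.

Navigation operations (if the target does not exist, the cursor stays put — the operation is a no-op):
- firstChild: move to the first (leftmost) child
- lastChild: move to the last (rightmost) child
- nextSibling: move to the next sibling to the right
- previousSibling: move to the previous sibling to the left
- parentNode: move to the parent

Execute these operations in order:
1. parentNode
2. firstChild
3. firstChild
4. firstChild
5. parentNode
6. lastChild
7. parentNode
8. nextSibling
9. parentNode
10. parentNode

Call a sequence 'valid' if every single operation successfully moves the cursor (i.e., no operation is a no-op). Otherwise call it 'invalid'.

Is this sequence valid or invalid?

Answer: invalid

Derivation:
After 1 (parentNode): title (no-op, stayed)
After 2 (firstChild): ul
After 3 (firstChild): img
After 4 (firstChild): table
After 5 (parentNode): img
After 6 (lastChild): table
After 7 (parentNode): img
After 8 (nextSibling): body
After 9 (parentNode): ul
After 10 (parentNode): title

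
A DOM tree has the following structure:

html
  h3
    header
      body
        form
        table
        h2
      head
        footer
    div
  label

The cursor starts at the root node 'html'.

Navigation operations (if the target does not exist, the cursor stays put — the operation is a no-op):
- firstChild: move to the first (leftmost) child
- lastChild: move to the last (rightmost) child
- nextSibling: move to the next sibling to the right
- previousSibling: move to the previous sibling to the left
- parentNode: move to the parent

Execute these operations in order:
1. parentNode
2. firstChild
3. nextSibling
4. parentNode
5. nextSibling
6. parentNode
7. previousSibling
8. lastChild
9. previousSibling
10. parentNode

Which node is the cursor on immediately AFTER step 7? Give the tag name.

Answer: html

Derivation:
After 1 (parentNode): html (no-op, stayed)
After 2 (firstChild): h3
After 3 (nextSibling): label
After 4 (parentNode): html
After 5 (nextSibling): html (no-op, stayed)
After 6 (parentNode): html (no-op, stayed)
After 7 (previousSibling): html (no-op, stayed)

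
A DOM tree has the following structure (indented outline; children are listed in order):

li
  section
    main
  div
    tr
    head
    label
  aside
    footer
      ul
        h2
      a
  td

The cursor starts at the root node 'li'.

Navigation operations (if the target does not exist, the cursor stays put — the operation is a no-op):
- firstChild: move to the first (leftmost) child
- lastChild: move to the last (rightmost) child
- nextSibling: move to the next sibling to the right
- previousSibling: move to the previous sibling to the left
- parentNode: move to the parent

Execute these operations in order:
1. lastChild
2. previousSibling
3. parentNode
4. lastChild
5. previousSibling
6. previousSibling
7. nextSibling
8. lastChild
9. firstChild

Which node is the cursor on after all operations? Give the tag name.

Answer: ul

Derivation:
After 1 (lastChild): td
After 2 (previousSibling): aside
After 3 (parentNode): li
After 4 (lastChild): td
After 5 (previousSibling): aside
After 6 (previousSibling): div
After 7 (nextSibling): aside
After 8 (lastChild): footer
After 9 (firstChild): ul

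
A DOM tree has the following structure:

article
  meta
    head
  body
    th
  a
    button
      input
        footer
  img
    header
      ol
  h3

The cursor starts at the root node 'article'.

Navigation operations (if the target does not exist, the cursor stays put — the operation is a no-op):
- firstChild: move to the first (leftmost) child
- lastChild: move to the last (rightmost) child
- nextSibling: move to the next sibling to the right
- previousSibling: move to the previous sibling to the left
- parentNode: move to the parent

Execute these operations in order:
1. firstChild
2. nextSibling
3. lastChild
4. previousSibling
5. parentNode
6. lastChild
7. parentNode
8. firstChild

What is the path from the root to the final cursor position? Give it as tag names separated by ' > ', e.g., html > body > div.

After 1 (firstChild): meta
After 2 (nextSibling): body
After 3 (lastChild): th
After 4 (previousSibling): th (no-op, stayed)
After 5 (parentNode): body
After 6 (lastChild): th
After 7 (parentNode): body
After 8 (firstChild): th

Answer: article > body > th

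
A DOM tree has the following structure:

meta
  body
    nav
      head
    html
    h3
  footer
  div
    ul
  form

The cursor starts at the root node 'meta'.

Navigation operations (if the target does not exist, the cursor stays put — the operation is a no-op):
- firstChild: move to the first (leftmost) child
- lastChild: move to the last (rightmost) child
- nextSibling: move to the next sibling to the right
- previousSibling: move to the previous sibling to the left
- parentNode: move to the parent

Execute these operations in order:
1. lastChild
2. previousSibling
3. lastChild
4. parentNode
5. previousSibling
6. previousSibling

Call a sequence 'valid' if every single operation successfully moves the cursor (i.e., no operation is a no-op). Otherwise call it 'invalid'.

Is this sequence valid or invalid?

After 1 (lastChild): form
After 2 (previousSibling): div
After 3 (lastChild): ul
After 4 (parentNode): div
After 5 (previousSibling): footer
After 6 (previousSibling): body

Answer: valid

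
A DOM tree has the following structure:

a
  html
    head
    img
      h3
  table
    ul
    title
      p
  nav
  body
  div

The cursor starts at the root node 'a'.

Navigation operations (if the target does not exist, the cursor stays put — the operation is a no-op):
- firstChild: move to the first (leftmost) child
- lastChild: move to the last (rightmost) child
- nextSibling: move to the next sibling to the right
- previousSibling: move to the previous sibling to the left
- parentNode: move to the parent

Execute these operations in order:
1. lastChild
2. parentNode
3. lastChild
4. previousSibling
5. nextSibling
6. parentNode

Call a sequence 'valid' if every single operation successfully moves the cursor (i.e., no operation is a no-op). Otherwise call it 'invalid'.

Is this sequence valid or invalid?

Answer: valid

Derivation:
After 1 (lastChild): div
After 2 (parentNode): a
After 3 (lastChild): div
After 4 (previousSibling): body
After 5 (nextSibling): div
After 6 (parentNode): a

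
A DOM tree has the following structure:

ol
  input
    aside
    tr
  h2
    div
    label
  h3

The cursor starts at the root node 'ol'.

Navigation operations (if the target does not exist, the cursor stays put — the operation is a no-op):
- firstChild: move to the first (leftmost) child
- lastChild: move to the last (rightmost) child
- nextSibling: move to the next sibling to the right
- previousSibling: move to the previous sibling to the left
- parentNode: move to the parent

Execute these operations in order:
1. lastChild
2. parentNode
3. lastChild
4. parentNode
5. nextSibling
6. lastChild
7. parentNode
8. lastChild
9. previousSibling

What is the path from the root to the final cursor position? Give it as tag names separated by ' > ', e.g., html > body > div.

After 1 (lastChild): h3
After 2 (parentNode): ol
After 3 (lastChild): h3
After 4 (parentNode): ol
After 5 (nextSibling): ol (no-op, stayed)
After 6 (lastChild): h3
After 7 (parentNode): ol
After 8 (lastChild): h3
After 9 (previousSibling): h2

Answer: ol > h2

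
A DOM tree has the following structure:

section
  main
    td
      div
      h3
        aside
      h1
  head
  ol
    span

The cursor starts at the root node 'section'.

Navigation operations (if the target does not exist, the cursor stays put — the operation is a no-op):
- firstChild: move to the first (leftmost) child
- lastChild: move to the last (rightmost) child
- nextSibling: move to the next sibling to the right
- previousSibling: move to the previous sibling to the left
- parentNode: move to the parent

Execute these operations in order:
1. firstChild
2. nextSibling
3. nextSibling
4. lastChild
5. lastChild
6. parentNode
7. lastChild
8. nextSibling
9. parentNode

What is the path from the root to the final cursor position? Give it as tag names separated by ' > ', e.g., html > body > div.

Answer: section > ol

Derivation:
After 1 (firstChild): main
After 2 (nextSibling): head
After 3 (nextSibling): ol
After 4 (lastChild): span
After 5 (lastChild): span (no-op, stayed)
After 6 (parentNode): ol
After 7 (lastChild): span
After 8 (nextSibling): span (no-op, stayed)
After 9 (parentNode): ol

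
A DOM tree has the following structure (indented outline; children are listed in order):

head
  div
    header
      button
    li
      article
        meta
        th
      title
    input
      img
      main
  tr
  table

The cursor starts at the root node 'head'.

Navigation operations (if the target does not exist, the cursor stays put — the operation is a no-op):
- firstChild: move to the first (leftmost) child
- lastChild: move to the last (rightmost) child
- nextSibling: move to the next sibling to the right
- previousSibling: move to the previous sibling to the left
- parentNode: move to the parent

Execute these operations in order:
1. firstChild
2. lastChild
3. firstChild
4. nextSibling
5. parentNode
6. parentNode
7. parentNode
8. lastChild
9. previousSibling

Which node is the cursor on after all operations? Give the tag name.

Answer: tr

Derivation:
After 1 (firstChild): div
After 2 (lastChild): input
After 3 (firstChild): img
After 4 (nextSibling): main
After 5 (parentNode): input
After 6 (parentNode): div
After 7 (parentNode): head
After 8 (lastChild): table
After 9 (previousSibling): tr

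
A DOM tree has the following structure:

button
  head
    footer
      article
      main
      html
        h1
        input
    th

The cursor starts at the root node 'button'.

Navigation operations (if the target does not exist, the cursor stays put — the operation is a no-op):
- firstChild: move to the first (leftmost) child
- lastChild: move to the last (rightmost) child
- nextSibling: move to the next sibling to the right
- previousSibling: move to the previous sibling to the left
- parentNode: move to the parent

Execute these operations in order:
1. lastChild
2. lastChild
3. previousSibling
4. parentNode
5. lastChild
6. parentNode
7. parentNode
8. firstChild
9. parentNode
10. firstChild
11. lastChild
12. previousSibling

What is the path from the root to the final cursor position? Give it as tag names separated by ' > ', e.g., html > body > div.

After 1 (lastChild): head
After 2 (lastChild): th
After 3 (previousSibling): footer
After 4 (parentNode): head
After 5 (lastChild): th
After 6 (parentNode): head
After 7 (parentNode): button
After 8 (firstChild): head
After 9 (parentNode): button
After 10 (firstChild): head
After 11 (lastChild): th
After 12 (previousSibling): footer

Answer: button > head > footer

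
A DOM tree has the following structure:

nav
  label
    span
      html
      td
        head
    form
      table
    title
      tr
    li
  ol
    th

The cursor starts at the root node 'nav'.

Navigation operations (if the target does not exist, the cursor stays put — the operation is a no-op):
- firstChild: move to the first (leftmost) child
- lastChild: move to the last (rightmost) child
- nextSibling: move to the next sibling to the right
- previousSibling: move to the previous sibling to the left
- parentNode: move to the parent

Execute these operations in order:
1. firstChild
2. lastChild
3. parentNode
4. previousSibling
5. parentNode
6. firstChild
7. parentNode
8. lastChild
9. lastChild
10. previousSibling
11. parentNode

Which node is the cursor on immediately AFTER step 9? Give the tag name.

After 1 (firstChild): label
After 2 (lastChild): li
After 3 (parentNode): label
After 4 (previousSibling): label (no-op, stayed)
After 5 (parentNode): nav
After 6 (firstChild): label
After 7 (parentNode): nav
After 8 (lastChild): ol
After 9 (lastChild): th

Answer: th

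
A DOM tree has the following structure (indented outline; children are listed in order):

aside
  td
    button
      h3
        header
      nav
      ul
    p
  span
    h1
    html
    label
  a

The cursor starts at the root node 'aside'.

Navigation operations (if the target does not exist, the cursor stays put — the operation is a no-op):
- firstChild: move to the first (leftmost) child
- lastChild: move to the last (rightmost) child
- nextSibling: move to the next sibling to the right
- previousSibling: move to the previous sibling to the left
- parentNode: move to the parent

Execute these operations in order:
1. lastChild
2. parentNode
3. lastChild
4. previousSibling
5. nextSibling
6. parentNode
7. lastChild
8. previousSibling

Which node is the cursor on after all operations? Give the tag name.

Answer: span

Derivation:
After 1 (lastChild): a
After 2 (parentNode): aside
After 3 (lastChild): a
After 4 (previousSibling): span
After 5 (nextSibling): a
After 6 (parentNode): aside
After 7 (lastChild): a
After 8 (previousSibling): span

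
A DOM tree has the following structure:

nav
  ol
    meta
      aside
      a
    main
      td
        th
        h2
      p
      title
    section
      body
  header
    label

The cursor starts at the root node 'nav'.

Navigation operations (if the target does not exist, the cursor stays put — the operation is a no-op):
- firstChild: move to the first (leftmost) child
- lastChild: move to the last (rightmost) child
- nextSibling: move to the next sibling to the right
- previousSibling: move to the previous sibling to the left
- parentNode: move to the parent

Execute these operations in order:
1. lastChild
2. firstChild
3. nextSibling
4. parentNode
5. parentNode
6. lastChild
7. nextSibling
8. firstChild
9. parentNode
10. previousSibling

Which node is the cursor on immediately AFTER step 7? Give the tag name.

Answer: header

Derivation:
After 1 (lastChild): header
After 2 (firstChild): label
After 3 (nextSibling): label (no-op, stayed)
After 4 (parentNode): header
After 5 (parentNode): nav
After 6 (lastChild): header
After 7 (nextSibling): header (no-op, stayed)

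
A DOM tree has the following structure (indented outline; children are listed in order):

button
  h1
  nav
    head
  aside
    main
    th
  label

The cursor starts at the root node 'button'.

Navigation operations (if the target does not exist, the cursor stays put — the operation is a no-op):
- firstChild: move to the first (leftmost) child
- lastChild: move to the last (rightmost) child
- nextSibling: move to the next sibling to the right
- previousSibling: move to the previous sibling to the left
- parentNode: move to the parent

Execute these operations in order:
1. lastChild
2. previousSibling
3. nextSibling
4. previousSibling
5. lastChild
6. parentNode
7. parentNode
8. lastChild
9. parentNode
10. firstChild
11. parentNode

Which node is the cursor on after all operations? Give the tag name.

Answer: button

Derivation:
After 1 (lastChild): label
After 2 (previousSibling): aside
After 3 (nextSibling): label
After 4 (previousSibling): aside
After 5 (lastChild): th
After 6 (parentNode): aside
After 7 (parentNode): button
After 8 (lastChild): label
After 9 (parentNode): button
After 10 (firstChild): h1
After 11 (parentNode): button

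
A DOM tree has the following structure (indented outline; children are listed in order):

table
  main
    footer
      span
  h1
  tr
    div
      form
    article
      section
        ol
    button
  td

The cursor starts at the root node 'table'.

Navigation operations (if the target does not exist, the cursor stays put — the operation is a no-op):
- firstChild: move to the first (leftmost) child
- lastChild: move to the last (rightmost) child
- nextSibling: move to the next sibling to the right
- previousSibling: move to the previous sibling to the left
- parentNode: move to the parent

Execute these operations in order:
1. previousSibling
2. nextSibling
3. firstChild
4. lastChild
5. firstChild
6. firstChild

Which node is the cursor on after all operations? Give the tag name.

After 1 (previousSibling): table (no-op, stayed)
After 2 (nextSibling): table (no-op, stayed)
After 3 (firstChild): main
After 4 (lastChild): footer
After 5 (firstChild): span
After 6 (firstChild): span (no-op, stayed)

Answer: span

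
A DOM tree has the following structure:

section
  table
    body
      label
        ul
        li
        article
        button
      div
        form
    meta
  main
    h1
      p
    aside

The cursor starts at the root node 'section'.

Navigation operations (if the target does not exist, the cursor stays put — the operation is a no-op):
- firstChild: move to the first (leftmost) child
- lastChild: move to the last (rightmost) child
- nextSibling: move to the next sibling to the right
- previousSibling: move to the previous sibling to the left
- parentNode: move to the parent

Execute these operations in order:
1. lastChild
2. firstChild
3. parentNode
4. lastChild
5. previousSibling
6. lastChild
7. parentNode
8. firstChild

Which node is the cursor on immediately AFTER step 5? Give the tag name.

After 1 (lastChild): main
After 2 (firstChild): h1
After 3 (parentNode): main
After 4 (lastChild): aside
After 5 (previousSibling): h1

Answer: h1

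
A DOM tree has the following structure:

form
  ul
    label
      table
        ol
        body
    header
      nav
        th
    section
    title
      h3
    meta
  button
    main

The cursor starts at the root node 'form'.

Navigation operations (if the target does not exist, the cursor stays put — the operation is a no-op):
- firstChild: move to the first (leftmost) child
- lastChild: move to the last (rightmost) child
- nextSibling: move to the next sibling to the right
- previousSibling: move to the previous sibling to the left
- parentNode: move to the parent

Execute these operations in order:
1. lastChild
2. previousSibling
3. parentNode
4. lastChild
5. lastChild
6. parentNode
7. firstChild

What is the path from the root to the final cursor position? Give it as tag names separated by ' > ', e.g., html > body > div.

After 1 (lastChild): button
After 2 (previousSibling): ul
After 3 (parentNode): form
After 4 (lastChild): button
After 5 (lastChild): main
After 6 (parentNode): button
After 7 (firstChild): main

Answer: form > button > main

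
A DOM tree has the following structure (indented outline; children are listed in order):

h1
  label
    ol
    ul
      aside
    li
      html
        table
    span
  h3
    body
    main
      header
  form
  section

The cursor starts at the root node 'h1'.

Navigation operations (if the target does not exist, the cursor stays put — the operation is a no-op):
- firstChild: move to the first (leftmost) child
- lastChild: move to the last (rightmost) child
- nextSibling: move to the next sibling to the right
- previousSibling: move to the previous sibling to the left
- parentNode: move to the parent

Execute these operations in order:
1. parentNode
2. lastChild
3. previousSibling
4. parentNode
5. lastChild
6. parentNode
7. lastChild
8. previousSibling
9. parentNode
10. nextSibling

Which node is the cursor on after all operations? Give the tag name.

After 1 (parentNode): h1 (no-op, stayed)
After 2 (lastChild): section
After 3 (previousSibling): form
After 4 (parentNode): h1
After 5 (lastChild): section
After 6 (parentNode): h1
After 7 (lastChild): section
After 8 (previousSibling): form
After 9 (parentNode): h1
After 10 (nextSibling): h1 (no-op, stayed)

Answer: h1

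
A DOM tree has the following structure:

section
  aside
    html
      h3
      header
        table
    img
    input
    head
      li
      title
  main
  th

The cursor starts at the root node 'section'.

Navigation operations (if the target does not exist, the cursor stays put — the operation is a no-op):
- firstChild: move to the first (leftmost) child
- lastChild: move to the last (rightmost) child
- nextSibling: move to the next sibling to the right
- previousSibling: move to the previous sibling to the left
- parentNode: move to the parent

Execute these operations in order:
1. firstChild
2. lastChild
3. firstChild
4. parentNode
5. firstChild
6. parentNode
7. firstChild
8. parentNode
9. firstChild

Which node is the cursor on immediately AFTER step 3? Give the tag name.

After 1 (firstChild): aside
After 2 (lastChild): head
After 3 (firstChild): li

Answer: li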